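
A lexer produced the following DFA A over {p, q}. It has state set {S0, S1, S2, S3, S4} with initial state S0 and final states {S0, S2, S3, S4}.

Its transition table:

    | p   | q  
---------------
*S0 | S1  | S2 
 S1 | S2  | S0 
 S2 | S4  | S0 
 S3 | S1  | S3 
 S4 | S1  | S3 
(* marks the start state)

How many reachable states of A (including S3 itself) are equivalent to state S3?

2

Every state is reachable, so we keep all 5.
Start with accepting vs non-accepting: {S0,S2,S3,S4} | {S1}.
On input p, block {S0,S2,S3,S4} splits into {S0,S3,S4} and {S2}.
On input q, block {S0,S3,S4} splits into {S3,S4} and {S0}.
No further refinement is possible. Final partition (4 blocks): {S3,S4} | {S1} | {S2} | {S0}.
The equivalence class containing S3 is {S3,S4}, of size 2.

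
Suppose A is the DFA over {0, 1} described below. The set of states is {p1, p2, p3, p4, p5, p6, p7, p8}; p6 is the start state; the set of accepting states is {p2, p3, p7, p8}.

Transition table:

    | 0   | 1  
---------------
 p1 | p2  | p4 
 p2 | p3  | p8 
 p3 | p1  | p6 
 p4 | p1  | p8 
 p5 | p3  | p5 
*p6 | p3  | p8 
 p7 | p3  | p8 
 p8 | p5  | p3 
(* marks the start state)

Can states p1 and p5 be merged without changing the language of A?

No

First remove the unreachable states {p7}; 7 states remain.
Start with accepting vs non-accepting: {p2,p3,p8} | {p1,p4,p5,p6}.
Split {p2,p3,p8} by δ(·,0) → {p3,p8} and {p2}.
Refine {p3,p8} on symbol 1: members go to different blocks, giving {p3} and {p8}.
On input 0, block {p1,p4,p5,p6} splits into {p5,p6} and {p1} and {p4}.
On input 1, block {p5,p6} splits into {p5} and {p6}.
The partition is now stable with 7 blocks: {p3} | {p5} | {p2} | {p8} | {p1} | {p4} | {p6}.
p1 and p5 end up in different blocks, so they are distinguishable. For instance, the string '00' is accepted from only p1.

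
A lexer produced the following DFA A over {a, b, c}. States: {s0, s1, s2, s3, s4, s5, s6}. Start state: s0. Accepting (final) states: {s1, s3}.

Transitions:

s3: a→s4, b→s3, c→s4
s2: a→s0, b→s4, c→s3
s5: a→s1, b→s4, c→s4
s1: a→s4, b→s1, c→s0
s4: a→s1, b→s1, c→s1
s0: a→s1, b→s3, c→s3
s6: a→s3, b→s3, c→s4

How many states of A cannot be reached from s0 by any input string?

Starting at s0 and following transitions, the reachable set is {s0, s1, s3, s4}. That leaves s2, s5, s6 unreachable — 3 in total.

3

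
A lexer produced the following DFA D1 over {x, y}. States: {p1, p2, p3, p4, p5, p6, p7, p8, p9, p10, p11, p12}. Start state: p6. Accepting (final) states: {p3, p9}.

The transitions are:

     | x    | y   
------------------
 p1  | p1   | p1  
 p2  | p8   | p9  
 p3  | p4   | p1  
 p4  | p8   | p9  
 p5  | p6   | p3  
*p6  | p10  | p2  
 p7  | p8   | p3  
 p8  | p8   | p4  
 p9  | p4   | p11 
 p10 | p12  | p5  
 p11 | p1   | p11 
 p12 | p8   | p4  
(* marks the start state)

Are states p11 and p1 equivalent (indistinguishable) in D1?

Yes

Reachable states from the start: {p1,p2,p3,p4,p5,p6,p8,p9,p10,p11,p12}. Unreachable: {p7} — drop them.
Initial partition by acceptance: {p3,p9} | {p1,p2,p4,p5,p6,p8,p10,p11,p12}.
On input y, block {p1,p2,p4,p5,p6,p8,p10,p11,p12} splits into {p1,p6,p8,p10,p11,p12} and {p2,p4,p5}.
Split {p1,p6,p8,p10,p11,p12} by δ(·,y) → {p6,p8,p10,p12} and {p1,p11}.
No further refinement is possible. Final partition (4 blocks): {p3,p9} | {p6,p8,p10,p12} | {p2,p4,p5} | {p1,p11}.
p11 and p1 lie in the same block of the stable partition, so they are equivalent — no string distinguishes them.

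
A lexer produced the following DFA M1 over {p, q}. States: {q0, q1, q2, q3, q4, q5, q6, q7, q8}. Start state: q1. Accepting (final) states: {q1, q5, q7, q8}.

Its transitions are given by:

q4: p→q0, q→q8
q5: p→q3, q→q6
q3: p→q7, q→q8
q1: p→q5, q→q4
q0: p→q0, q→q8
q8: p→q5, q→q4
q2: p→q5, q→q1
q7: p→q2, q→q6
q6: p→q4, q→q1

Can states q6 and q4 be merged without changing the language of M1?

Yes

Initial partition by acceptance: {q1,q5,q7,q8} | {q0,q2,q3,q4,q6}.
Refine {q1,q5,q7,q8} on symbol p: members go to different blocks, giving {q1,q8} and {q5,q7}.
On input p, block {q0,q2,q3,q4,q6} splits into {q0,q4,q6} and {q2,q3}.
No further refinement is possible. Final partition (4 blocks): {q1,q8} | {q0,q4,q6} | {q5,q7} | {q2,q3}.
q6 and q4 lie in the same block of the stable partition, so they are equivalent — no string distinguishes them.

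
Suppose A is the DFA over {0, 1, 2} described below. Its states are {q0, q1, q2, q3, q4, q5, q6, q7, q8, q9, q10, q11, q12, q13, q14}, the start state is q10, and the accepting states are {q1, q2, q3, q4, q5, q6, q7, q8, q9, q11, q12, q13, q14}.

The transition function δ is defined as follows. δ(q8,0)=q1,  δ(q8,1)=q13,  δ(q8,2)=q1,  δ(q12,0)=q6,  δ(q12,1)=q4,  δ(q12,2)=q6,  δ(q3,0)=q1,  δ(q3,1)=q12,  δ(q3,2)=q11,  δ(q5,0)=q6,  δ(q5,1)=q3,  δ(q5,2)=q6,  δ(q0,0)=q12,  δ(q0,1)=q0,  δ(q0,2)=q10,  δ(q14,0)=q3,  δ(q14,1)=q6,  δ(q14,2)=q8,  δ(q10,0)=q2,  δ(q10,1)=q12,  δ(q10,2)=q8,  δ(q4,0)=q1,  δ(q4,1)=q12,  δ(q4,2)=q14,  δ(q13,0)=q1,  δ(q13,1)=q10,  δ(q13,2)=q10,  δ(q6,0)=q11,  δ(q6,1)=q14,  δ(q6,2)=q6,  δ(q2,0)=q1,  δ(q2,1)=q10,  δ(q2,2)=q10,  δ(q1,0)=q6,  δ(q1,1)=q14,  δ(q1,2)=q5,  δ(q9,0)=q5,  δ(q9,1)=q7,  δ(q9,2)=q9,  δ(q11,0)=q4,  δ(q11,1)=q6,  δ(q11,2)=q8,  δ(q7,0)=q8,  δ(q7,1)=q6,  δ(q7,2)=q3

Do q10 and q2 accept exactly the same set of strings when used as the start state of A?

States {q0,q7,q9} cannot be reached from the start state, so discard them.
Start with accepting vs non-accepting: {q1,q2,q3,q4,q5,q6,q8,q11,q12,q13,q14} | {q10}.
Refine {q1,q2,q3,q4,q5,q6,q8,q11,q12,q13,q14} on symbol 1: members go to different blocks, giving {q1,q3,q4,q5,q6,q8,q11,q12,q14} and {q2,q13}.
On input 1, block {q1,q3,q4,q5,q6,q8,q11,q12,q14} splits into {q1,q3,q4,q5,q6,q11,q12,q14} and {q8}.
On input 2, block {q1,q3,q4,q5,q6,q11,q12,q14} splits into {q1,q3,q4,q5,q6,q12} and {q11,q14}.
On input 0, block {q1,q3,q4,q5,q6,q12} splits into {q1,q3,q4,q5,q12} and {q6}.
On input 0, block {q1,q3,q4,q5,q12} splits into {q1,q5,q12} and {q3,q4}.
Refine {q1,q5,q12} on symbol 1: members go to different blocks, giving {q5,q12} and {q1}.
No further refinement is possible. Final partition (8 blocks): {q5,q12} | {q10} | {q2,q13} | {q8} | {q11,q14} | {q6} | {q3,q4} | {q1}.
q10 and q2 end up in different blocks, so they are distinguishable. For instance, the string 'ε' is accepted from only q2.

No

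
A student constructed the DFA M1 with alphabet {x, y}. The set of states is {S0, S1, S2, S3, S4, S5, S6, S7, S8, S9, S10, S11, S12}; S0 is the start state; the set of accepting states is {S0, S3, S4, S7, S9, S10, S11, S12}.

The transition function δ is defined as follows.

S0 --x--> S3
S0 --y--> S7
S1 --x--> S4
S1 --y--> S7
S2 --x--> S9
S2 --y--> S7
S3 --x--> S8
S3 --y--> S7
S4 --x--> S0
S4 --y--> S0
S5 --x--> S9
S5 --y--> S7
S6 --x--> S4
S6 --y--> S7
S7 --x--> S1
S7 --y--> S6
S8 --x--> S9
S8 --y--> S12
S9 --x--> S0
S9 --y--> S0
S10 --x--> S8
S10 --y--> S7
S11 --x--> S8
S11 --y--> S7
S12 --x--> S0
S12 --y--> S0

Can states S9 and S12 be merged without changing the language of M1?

Yes

States {S2,S5,S10,S11} cannot be reached from the start state, so discard them.
P0 = {S0,S3,S4,S7,S9,S12} | {S1,S6,S8}.
On input x, block {S0,S3,S4,S7,S9,S12} splits into {S0,S4,S9,S12} and {S3,S7}.
Split {S0,S4,S9,S12} by δ(·,x) → {S4,S9,S12} and {S0}.
On input y, block {S1,S6,S8} splits into {S1,S6} and {S8}.
On input x, block {S3,S7} splits into {S3} and {S7}.
The partition is now stable with 6 blocks: {S4,S9,S12} | {S1,S6} | {S3} | {S0} | {S8} | {S7}.
S9 and S12 lie in the same block of the stable partition, so they are equivalent — no string distinguishes them.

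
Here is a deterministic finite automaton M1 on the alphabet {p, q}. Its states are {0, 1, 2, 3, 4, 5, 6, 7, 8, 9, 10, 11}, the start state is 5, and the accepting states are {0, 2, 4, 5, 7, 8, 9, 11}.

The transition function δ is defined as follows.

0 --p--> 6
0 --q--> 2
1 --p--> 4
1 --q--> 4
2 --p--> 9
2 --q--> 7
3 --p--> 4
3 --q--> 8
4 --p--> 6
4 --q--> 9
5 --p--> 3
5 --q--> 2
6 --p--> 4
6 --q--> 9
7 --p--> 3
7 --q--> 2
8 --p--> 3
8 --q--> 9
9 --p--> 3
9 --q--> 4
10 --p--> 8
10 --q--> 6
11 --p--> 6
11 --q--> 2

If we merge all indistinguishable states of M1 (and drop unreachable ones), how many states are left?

Reachable states from the start: {2,3,4,5,6,7,8,9}. Unreachable: {0,1,10,11} — drop them.
Initial partition by acceptance: {2,4,5,7,8,9} | {3,6}.
Refine {2,4,5,7,8,9} on symbol p: members go to different blocks, giving {4,5,7,8,9} and {2}.
Refine {4,5,7,8,9} on symbol q: members go to different blocks, giving {4,8,9} and {5,7}.
No further refinement is possible. Final partition (4 blocks): {4,8,9} | {3,6} | {2} | {5,7}.

4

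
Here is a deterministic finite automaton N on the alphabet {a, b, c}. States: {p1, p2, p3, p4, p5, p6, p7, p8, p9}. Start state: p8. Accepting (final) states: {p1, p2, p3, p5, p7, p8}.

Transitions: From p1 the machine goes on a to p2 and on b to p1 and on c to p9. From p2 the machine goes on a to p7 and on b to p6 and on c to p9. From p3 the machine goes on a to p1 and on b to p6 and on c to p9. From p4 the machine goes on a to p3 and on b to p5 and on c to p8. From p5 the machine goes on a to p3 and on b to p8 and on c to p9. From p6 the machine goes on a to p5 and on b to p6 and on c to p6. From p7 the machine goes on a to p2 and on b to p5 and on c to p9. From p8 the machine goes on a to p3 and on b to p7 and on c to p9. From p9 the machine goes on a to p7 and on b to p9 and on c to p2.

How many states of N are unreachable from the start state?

No path from p8 leads to p4; the other 8 states are all reachable.

1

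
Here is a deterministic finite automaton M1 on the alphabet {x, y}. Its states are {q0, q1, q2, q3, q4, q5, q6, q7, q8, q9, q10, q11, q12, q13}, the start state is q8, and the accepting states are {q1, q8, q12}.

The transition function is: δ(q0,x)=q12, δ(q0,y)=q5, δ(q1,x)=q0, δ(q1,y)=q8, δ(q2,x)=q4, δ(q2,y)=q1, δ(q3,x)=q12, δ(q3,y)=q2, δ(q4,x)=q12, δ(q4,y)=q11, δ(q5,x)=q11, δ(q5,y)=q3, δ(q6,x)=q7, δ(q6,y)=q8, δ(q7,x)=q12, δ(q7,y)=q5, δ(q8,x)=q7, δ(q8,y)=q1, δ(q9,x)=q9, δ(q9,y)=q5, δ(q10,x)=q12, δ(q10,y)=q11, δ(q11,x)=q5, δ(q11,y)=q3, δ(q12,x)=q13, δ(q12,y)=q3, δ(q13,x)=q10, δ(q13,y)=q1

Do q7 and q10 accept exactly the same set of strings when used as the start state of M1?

Yes

Reachable states from the start: {q0,q1,q2,q3,q4,q5,q7,q8,q10,q11,q12,q13}. Unreachable: {q6,q9} — drop them.
Initial partition by acceptance: {q1,q8,q12} | {q0,q2,q3,q4,q5,q7,q10,q11,q13}.
Split {q1,q8,q12} by δ(·,y) → {q1,q8} and {q12}.
On input x, block {q0,q2,q3,q4,q5,q7,q10,q11,q13} splits into {q0,q3,q4,q7,q10} and {q2,q5,q11,q13}.
Refine {q2,q5,q11,q13} on symbol x: members go to different blocks, giving {q2,q13} and {q5,q11}.
Split {q0,q3,q4,q7,q10} by δ(·,y) → {q0,q4,q7,q10} and {q3}.
No further refinement is possible. Final partition (6 blocks): {q1,q8} | {q0,q4,q7,q10} | {q12} | {q2,q13} | {q5,q11} | {q3}.
q7 and q10 lie in the same block of the stable partition, so they are equivalent — no string distinguishes them.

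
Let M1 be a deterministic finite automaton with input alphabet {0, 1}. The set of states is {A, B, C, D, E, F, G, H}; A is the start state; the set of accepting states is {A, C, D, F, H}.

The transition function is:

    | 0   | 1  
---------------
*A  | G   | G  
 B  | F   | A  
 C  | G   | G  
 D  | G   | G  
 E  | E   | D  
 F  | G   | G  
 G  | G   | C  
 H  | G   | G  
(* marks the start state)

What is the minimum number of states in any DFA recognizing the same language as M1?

Reachable states from the start: {A,C,G}. Unreachable: {B,D,E,F,H} — drop them.
Start with accepting vs non-accepting: {A,C} | {G}.
The partition is now stable with 2 blocks: {A,C} | {G}.

2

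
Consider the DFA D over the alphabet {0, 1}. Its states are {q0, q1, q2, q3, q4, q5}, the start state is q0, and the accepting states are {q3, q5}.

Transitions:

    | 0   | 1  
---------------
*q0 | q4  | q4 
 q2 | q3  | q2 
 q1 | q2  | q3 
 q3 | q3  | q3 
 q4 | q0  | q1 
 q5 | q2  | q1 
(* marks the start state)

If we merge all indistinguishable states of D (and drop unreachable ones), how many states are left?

5

States {q5} cannot be reached from the start state, so discard them.
P0 = {q3} | {q0,q1,q2,q4}.
Split {q0,q1,q2,q4} by δ(·,0) → {q0,q1,q4} and {q2}.
On input 0, block {q0,q1,q4} splits into {q0,q4} and {q1}.
On input 1, block {q0,q4} splits into {q0} and {q4}.
The partition is now stable with 5 blocks: {q3} | {q0} | {q2} | {q1} | {q4}.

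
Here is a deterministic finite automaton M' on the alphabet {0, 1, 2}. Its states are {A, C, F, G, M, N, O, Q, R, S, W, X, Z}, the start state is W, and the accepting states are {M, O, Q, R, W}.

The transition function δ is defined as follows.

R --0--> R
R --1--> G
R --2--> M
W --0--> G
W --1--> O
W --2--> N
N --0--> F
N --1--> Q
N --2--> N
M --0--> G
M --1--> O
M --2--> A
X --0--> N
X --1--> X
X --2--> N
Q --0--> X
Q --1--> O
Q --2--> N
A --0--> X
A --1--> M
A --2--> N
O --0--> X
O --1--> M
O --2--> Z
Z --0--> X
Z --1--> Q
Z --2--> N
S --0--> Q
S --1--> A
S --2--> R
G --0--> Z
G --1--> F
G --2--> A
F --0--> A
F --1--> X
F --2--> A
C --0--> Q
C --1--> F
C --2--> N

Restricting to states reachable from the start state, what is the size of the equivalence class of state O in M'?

4

First remove the unreachable states {C,R,S}; 10 states remain.
P0 = {M,O,Q,W} | {A,F,G,N,X,Z}.
Split {A,F,G,N,X,Z} by δ(·,1) → {A,N,Z} and {F,G,X}.
No further refinement is possible. Final partition (3 blocks): {M,O,Q,W} | {A,N,Z} | {F,G,X}.
The equivalence class containing O is {M,O,Q,W}, of size 4.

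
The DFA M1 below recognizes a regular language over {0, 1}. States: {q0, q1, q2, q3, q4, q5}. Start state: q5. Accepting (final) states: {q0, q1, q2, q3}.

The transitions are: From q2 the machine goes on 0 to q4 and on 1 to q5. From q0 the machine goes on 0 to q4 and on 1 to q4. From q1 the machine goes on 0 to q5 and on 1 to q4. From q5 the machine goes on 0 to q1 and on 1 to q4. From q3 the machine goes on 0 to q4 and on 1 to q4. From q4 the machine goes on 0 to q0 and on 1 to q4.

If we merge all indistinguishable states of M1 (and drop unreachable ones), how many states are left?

States {q2,q3} cannot be reached from the start state, so discard them.
P0 = {q0,q1} | {q4,q5}.
The partition is now stable with 2 blocks: {q0,q1} | {q4,q5}.

2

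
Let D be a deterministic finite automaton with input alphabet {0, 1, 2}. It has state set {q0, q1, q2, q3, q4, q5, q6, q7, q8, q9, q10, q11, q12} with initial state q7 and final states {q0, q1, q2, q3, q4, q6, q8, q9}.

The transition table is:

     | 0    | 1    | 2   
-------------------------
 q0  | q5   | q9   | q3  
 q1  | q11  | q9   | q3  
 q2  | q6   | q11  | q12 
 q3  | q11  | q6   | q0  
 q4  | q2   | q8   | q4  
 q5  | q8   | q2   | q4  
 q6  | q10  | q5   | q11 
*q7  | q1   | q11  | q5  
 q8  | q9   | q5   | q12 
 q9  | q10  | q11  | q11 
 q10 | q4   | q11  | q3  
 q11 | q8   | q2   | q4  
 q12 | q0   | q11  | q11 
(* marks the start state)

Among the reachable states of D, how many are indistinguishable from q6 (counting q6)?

Every state is reachable, so we keep all 13.
Initial partition by acceptance: {q0,q1,q2,q3,q4,q6,q8,q9} | {q5,q7,q10,q11,q12}.
Refine {q0,q1,q2,q3,q4,q6,q8,q9} on symbol 0: members go to different blocks, giving {q0,q1,q3,q6,q9} and {q2,q4,q8}.
Split {q0,q1,q3,q6,q9} by δ(·,1) → {q0,q1,q3} and {q6,q9}.
Refine {q5,q7,q10,q11,q12} on symbol 0: members go to different blocks, giving {q5,q10,q11} and {q7,q12}.
On input 1, block {q5,q10,q11} splits into {q5,q11} and {q10}.
Refine {q2,q4,q8} on symbol 0: members go to different blocks, giving {q2,q8} and {q4}.
The partition is now stable with 7 blocks: {q0,q1,q3} | {q5,q11} | {q2,q8} | {q6,q9} | {q7,q12} | {q10} | {q4}.
The equivalence class containing q6 is {q6,q9}, of size 2.

2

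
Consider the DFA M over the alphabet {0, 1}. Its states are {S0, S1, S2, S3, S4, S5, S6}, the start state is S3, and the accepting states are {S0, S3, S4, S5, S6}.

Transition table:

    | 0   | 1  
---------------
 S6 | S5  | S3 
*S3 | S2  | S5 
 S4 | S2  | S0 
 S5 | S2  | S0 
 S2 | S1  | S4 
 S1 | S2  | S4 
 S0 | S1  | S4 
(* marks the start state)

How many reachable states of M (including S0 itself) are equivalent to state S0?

4

First remove the unreachable states {S6}; 6 states remain.
Start with accepting vs non-accepting: {S0,S3,S4,S5} | {S1,S2}.
Stable partition: {S0,S3,S4,S5} | {S1,S2} — 2 equivalence classes.
The equivalence class containing S0 is {S0,S3,S4,S5}, of size 4.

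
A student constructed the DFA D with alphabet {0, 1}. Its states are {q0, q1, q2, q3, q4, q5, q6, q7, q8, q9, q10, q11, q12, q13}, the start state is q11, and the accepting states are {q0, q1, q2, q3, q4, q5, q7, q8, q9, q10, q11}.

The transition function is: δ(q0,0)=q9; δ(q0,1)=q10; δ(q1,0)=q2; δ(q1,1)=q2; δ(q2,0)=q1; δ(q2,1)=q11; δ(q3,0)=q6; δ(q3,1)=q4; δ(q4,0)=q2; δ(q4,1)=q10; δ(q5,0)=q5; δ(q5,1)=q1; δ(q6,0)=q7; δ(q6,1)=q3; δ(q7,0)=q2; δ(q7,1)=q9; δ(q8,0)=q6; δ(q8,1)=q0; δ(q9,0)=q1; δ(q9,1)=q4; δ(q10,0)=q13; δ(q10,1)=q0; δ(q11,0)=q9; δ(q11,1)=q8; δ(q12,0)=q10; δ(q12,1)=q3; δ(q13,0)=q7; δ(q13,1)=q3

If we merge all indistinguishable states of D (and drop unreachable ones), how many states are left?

States {q5,q12} cannot be reached from the start state, so discard them.
P0 = {q0,q1,q2,q3,q4,q7,q8,q9,q10,q11} | {q6,q13}.
Refine {q0,q1,q2,q3,q4,q7,q8,q9,q10,q11} on symbol 0: members go to different blocks, giving {q0,q1,q2,q4,q7,q9,q11} and {q3,q8,q10}.
On input 1, block {q0,q1,q2,q4,q7,q9,q11} splits into {q1,q2,q7,q9} and {q0,q4,q11}.
On input 1, block {q1,q2,q7,q9} splits into {q1,q7} and {q2,q9}.
Stable partition: {q1,q7} | {q6,q13} | {q3,q8,q10} | {q0,q4,q11} | {q2,q9} — 5 equivalence classes.

5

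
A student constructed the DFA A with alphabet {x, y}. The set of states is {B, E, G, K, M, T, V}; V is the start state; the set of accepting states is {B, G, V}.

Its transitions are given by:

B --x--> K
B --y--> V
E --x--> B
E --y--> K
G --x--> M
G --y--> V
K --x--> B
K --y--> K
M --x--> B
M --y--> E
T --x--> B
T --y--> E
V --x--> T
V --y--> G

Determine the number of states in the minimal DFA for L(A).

2

Every state is reachable, so we keep all 7.
P0 = {B,G,V} | {E,K,M,T}.
The partition is now stable with 2 blocks: {B,G,V} | {E,K,M,T}.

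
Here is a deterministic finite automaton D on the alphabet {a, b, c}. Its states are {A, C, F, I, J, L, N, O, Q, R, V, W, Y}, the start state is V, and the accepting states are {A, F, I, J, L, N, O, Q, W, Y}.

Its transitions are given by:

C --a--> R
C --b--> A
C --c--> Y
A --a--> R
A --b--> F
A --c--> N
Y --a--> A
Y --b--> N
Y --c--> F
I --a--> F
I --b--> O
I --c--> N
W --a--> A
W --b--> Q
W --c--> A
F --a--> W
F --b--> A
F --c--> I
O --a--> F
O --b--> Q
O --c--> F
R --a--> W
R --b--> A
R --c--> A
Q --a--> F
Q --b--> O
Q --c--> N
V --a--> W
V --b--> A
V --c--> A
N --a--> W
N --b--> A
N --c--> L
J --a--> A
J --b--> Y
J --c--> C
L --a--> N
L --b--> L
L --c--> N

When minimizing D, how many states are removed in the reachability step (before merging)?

No path from V leads to C, J, Y; the other 10 states are all reachable.

3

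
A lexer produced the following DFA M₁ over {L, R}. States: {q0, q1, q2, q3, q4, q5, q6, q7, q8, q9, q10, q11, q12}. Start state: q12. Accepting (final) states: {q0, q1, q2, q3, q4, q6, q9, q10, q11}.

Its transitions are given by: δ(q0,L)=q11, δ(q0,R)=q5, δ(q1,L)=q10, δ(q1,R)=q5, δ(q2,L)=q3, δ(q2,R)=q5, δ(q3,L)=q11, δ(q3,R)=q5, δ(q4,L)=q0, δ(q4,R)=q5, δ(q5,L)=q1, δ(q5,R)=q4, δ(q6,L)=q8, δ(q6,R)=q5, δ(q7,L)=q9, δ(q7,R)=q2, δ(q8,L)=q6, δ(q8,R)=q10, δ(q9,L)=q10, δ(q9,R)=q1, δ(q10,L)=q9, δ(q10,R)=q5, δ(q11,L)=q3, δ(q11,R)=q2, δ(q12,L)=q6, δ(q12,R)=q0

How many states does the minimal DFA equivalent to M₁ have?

First remove the unreachable states {q7}; 12 states remain.
Start with accepting vs non-accepting: {q0,q1,q2,q3,q4,q6,q9,q10,q11} | {q5,q8,q12}.
On input L, block {q0,q1,q2,q3,q4,q6,q9,q10,q11} splits into {q0,q1,q2,q3,q4,q9,q10,q11} and {q6}.
Refine {q0,q1,q2,q3,q4,q9,q10,q11} on symbol R: members go to different blocks, giving {q0,q1,q2,q3,q4,q10} and {q9,q11}.
Refine {q0,q1,q2,q3,q4,q10} on symbol L: members go to different blocks, giving {q0,q3,q10} and {q1,q2,q4}.
Refine {q5,q8,q12} on symbol L: members go to different blocks, giving {q8,q12} and {q5}.
The partition is now stable with 6 blocks: {q0,q3,q10} | {q8,q12} | {q6} | {q9,q11} | {q1,q2,q4} | {q5}.

6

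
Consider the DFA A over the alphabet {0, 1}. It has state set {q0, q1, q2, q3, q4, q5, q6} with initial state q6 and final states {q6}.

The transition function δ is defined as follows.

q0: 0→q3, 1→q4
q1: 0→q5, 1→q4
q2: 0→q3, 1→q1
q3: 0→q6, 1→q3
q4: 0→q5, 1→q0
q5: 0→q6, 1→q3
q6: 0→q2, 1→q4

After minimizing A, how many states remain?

Every state is reachable, so we keep all 7.
P0 = {q6} | {q0,q1,q2,q3,q4,q5}.
Refine {q0,q1,q2,q3,q4,q5} on symbol 0: members go to different blocks, giving {q0,q1,q2,q4} and {q3,q5}.
No further refinement is possible. Final partition (3 blocks): {q6} | {q0,q1,q2,q4} | {q3,q5}.

3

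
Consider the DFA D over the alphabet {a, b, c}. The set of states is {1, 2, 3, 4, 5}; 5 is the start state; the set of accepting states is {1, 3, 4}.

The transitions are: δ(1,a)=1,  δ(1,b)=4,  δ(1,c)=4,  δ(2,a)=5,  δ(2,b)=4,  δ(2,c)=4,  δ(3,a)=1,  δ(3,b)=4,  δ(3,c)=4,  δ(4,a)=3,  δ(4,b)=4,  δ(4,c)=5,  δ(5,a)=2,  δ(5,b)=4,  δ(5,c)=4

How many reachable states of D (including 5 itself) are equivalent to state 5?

2

All states are reachable from the start state.
P0 = {1,3,4} | {2,5}.
Split {1,3,4} by δ(·,c) → {1,3} and {4}.
No further refinement is possible. Final partition (3 blocks): {1,3} | {2,5} | {4}.
The equivalence class containing 5 is {2,5}, of size 2.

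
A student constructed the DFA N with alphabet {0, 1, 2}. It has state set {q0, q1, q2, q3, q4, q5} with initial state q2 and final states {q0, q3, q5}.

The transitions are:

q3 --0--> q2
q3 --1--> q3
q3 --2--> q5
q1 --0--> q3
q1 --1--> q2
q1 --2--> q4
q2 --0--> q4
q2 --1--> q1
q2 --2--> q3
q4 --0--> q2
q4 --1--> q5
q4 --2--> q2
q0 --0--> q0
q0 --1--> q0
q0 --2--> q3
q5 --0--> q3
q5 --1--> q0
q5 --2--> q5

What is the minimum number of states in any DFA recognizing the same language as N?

6

All states are reachable from the start state.
Initial partition by acceptance: {q0,q3,q5} | {q1,q2,q4}.
On input 0, block {q0,q3,q5} splits into {q0,q5} and {q3}.
On input 0, block {q0,q5} splits into {q0} and {q5}.
Split {q1,q2,q4} by δ(·,0) → {q2,q4} and {q1}.
Refine {q2,q4} on symbol 1: members go to different blocks, giving {q2} and {q4}.
The partition is now stable with 6 blocks: {q0} | {q2} | {q3} | {q5} | {q1} | {q4}.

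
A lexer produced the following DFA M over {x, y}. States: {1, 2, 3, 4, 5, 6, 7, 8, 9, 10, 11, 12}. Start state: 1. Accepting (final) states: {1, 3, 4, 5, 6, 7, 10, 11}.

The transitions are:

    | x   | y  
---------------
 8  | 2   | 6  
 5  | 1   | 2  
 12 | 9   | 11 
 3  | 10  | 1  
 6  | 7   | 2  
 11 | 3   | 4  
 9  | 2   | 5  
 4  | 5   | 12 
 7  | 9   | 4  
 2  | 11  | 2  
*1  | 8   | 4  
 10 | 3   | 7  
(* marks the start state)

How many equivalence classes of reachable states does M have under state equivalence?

P0 = {1,3,4,5,6,7,10,11} | {2,8,9,12}.
On input x, block {1,3,4,5,6,7,10,11} splits into {3,4,5,6,10,11} and {1,7}.
Refine {3,4,5,6,10,11} on symbol x: members go to different blocks, giving {3,4,10,11} and {5,6}.
On input x, block {3,4,10,11} splits into {3,10,11} and {4}.
Refine {3,10,11} on symbol y: members go to different blocks, giving {3,10} and {11}.
On input x, block {2,8,9,12} splits into {8,9,12} and {2}.
On input x, block {8,9,12} splits into {8,9} and {12}.
Stable partition: {3,10} | {8,9} | {1,7} | {5,6} | {4} | {11} | {2} | {12} — 8 equivalence classes.

8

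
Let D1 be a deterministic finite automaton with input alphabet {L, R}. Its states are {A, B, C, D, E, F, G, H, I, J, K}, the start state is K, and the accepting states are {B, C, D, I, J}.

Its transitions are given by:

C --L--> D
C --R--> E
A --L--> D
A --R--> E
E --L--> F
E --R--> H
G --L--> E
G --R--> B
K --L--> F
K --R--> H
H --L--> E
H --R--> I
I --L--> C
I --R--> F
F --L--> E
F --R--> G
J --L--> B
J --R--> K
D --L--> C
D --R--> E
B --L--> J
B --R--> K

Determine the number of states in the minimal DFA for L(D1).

First remove the unreachable states {A}; 10 states remain.
Initial partition by acceptance: {B,C,D,I,J} | {E,F,G,H,K}.
On input R, block {E,F,G,H,K} splits into {E,F,K} and {G,H}.
Stable partition: {B,C,D,I,J} | {E,F,K} | {G,H} — 3 equivalence classes.

3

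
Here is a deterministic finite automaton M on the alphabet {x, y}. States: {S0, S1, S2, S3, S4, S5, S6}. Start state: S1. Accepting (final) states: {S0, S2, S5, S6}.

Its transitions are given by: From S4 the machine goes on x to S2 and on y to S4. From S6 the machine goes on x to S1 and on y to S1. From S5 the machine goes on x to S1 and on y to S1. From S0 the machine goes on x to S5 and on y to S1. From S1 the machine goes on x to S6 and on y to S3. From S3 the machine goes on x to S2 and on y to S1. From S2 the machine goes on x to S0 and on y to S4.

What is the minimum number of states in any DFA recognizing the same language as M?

6

P0 = {S0,S2,S5,S6} | {S1,S3,S4}.
Refine {S0,S2,S5,S6} on symbol x: members go to different blocks, giving {S0,S2} and {S5,S6}.
Split {S0,S2} by δ(·,x) → {S0} and {S2}.
On input x, block {S1,S3,S4} splits into {S3,S4} and {S1}.
On input y, block {S3,S4} splits into {S3} and {S4}.
Stable partition: {S0} | {S3} | {S5,S6} | {S2} | {S1} | {S4} — 6 equivalence classes.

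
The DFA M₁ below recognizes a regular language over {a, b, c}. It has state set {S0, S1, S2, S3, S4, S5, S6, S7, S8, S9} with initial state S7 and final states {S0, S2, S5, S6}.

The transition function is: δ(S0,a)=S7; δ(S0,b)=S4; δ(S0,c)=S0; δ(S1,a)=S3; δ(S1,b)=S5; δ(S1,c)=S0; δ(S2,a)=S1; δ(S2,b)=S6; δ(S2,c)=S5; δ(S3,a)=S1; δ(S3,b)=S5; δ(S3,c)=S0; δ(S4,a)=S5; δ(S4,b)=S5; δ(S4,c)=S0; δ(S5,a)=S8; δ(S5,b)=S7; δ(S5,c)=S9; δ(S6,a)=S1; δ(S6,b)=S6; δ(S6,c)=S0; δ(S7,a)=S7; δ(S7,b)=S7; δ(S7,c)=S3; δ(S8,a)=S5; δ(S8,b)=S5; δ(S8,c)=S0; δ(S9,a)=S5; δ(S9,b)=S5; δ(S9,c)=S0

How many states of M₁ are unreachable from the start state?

2

No path from S7 leads to S2, S6; the other 8 states are all reachable.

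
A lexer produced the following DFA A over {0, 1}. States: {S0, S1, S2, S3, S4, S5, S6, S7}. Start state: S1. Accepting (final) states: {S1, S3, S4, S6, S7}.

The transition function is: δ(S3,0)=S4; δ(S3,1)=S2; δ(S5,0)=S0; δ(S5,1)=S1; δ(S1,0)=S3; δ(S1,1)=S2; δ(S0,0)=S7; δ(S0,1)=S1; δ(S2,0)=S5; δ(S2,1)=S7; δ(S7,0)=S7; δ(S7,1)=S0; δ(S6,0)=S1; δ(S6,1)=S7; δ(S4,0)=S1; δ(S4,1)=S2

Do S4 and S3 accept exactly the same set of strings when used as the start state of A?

Yes

States {S6} cannot be reached from the start state, so discard them.
Initial partition by acceptance: {S1,S3,S4,S7} | {S0,S2,S5}.
Split {S0,S2,S5} by δ(·,0) → {S2,S5} and {S0}.
Refine {S1,S3,S4,S7} on symbol 1: members go to different blocks, giving {S1,S3,S4} and {S7}.
Refine {S2,S5} on symbol 0: members go to different blocks, giving {S2} and {S5}.
No further refinement is possible. Final partition (5 blocks): {S1,S3,S4} | {S2} | {S0} | {S7} | {S5}.
S4 and S3 lie in the same block of the stable partition, so they are equivalent — no string distinguishes them.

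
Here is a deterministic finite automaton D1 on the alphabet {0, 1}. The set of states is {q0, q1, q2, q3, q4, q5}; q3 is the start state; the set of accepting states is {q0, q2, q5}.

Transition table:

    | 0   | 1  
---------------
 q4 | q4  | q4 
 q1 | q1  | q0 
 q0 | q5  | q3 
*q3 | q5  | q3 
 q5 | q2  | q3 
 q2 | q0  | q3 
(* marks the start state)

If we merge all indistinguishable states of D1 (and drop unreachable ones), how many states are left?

2

States {q1,q4} cannot be reached from the start state, so discard them.
Start with accepting vs non-accepting: {q0,q2,q5} | {q3}.
The partition is now stable with 2 blocks: {q0,q2,q5} | {q3}.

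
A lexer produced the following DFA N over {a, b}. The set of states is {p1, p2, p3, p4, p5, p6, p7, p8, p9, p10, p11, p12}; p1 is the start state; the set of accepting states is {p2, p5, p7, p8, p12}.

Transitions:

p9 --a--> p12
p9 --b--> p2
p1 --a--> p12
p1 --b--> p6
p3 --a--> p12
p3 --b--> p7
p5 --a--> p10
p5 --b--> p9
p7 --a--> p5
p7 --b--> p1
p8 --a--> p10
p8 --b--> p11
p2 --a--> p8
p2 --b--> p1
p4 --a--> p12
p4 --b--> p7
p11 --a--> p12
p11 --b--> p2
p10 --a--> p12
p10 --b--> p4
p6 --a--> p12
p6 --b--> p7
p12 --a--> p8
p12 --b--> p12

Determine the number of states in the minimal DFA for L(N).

Reachable states from the start: {p1,p2,p4,p5,p6,p7,p8,p9,p10,p11,p12}. Unreachable: {p3} — drop them.
Start with accepting vs non-accepting: {p2,p5,p7,p8,p12} | {p1,p4,p6,p9,p10,p11}.
Refine {p2,p5,p7,p8,p12} on symbol a: members go to different blocks, giving {p2,p7,p12} and {p5,p8}.
On input b, block {p2,p7,p12} splits into {p2,p7} and {p12}.
Refine {p1,p4,p6,p9,p10,p11} on symbol b: members go to different blocks, giving {p4,p6,p9,p11} and {p1,p10}.
Stable partition: {p2,p7} | {p4,p6,p9,p11} | {p5,p8} | {p12} | {p1,p10} — 5 equivalence classes.

5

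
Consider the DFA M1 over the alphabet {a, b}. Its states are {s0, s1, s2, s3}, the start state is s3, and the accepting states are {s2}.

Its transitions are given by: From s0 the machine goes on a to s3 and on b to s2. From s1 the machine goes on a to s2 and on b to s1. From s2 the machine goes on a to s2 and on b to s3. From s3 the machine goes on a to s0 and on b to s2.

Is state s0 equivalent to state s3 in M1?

First remove the unreachable states {s1}; 3 states remain.
Initial partition by acceptance: {s2} | {s0,s3}.
No further refinement is possible. Final partition (2 blocks): {s2} | {s0,s3}.
s0 and s3 lie in the same block of the stable partition, so they are equivalent — no string distinguishes them.

Yes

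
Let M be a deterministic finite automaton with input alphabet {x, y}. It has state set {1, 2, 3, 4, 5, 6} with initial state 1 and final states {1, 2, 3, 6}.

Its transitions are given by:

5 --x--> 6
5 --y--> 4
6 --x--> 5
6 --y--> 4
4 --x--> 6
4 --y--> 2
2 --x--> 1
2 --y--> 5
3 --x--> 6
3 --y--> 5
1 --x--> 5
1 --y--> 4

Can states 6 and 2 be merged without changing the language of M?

Reachable states from the start: {1,2,4,5,6}. Unreachable: {3} — drop them.
Initial partition by acceptance: {1,2,6} | {4,5}.
Refine {1,2,6} on symbol x: members go to different blocks, giving {1,6} and {2}.
On input y, block {4,5} splits into {4} and {5}.
The partition is now stable with 4 blocks: {1,6} | {4} | {2} | {5}.
6 and 2 end up in different blocks, so they are distinguishable. For instance, the string 'x' is accepted from only 2.

No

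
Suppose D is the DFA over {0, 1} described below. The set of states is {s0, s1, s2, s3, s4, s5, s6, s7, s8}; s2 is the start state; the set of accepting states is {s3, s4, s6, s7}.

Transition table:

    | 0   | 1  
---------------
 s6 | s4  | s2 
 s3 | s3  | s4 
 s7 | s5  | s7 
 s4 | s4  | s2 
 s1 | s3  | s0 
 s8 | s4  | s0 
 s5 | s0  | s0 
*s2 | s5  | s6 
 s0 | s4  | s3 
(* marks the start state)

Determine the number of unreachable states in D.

3

BFS from s2 reaches {s0, s2, s3, s4, s5, s6}; the 3 state(s) s1, s7, s8 are never visited.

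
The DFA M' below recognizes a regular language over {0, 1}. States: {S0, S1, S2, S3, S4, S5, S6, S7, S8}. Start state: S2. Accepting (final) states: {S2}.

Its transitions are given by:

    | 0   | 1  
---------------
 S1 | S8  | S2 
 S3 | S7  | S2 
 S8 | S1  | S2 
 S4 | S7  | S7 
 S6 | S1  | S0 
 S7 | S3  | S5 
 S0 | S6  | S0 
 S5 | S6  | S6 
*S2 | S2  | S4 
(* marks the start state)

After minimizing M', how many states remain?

Every state is reachable, so we keep all 9.
P0 = {S2} | {S0,S1,S3,S4,S5,S6,S7,S8}.
Refine {S0,S1,S3,S4,S5,S6,S7,S8} on symbol 1: members go to different blocks, giving {S0,S4,S5,S6,S7} and {S1,S3,S8}.
Split {S0,S4,S5,S6,S7} by δ(·,0) → {S0,S4,S5} and {S6,S7}.
Refine {S0,S4,S5} on symbol 1: members go to different blocks, giving {S4,S5} and {S0}.
On input 0, block {S1,S3,S8} splits into {S1,S8} and {S3}.
Split {S6,S7} by δ(·,0) → {S6} and {S7}.
Split {S4,S5} by δ(·,0) → {S4} and {S5}.
No further refinement is possible. Final partition (8 blocks): {S2} | {S4} | {S1,S8} | {S6} | {S0} | {S3} | {S7} | {S5}.

8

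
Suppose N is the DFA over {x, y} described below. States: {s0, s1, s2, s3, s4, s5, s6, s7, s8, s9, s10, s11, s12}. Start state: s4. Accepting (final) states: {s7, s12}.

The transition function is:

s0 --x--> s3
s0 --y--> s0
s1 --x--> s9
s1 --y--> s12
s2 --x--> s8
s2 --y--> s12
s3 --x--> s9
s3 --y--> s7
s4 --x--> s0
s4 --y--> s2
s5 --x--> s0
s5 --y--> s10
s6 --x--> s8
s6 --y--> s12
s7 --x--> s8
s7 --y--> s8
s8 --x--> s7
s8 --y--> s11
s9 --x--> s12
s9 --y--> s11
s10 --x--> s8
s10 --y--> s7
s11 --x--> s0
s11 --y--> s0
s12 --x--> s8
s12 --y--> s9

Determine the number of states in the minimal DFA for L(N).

6

States {s1,s5,s6,s10} cannot be reached from the start state, so discard them.
Start with accepting vs non-accepting: {s7,s12} | {s0,s2,s3,s4,s8,s9,s11}.
Split {s0,s2,s3,s4,s8,s9,s11} by δ(·,x) → {s0,s2,s3,s4,s11} and {s8,s9}.
Split {s0,s2,s3,s4,s11} by δ(·,x) → {s0,s4,s11} and {s2,s3}.
Refine {s0,s4,s11} on symbol x: members go to different blocks, giving {s4,s11} and {s0}.
Split {s4,s11} by δ(·,y) → {s4} and {s11}.
The partition is now stable with 6 blocks: {s7,s12} | {s4} | {s8,s9} | {s2,s3} | {s0} | {s11}.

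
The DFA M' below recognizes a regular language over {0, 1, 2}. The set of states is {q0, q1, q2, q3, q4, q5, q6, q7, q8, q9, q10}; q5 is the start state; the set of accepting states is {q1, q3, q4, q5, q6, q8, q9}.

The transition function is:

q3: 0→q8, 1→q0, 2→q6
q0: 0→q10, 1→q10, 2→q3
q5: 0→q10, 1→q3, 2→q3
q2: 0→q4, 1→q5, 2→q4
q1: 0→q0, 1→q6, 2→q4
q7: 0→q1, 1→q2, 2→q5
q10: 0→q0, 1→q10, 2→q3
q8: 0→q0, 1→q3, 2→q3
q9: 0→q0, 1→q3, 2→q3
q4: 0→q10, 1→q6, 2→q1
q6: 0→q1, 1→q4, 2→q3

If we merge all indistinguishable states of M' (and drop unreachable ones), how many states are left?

First remove the unreachable states {q2,q7,q9}; 8 states remain.
Start with accepting vs non-accepting: {q1,q3,q4,q5,q6,q8} | {q0,q10}.
Refine {q1,q3,q4,q5,q6,q8} on symbol 0: members go to different blocks, giving {q1,q4,q5,q8} and {q3,q6}.
On input 2, block {q1,q4,q5,q8} splits into {q1,q4} and {q5,q8}.
On input 0, block {q3,q6} splits into {q3} and {q6}.
No further refinement is possible. Final partition (5 blocks): {q1,q4} | {q0,q10} | {q3} | {q5,q8} | {q6}.

5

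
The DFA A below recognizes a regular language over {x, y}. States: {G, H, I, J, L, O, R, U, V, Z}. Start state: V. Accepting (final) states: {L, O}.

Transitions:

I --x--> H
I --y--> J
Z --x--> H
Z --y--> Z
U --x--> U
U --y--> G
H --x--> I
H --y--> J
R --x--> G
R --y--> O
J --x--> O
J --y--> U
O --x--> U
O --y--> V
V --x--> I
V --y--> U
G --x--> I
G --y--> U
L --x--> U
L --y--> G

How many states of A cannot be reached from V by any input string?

BFS from V reaches {G, H, I, J, O, U, V}; the 3 state(s) L, R, Z are never visited.

3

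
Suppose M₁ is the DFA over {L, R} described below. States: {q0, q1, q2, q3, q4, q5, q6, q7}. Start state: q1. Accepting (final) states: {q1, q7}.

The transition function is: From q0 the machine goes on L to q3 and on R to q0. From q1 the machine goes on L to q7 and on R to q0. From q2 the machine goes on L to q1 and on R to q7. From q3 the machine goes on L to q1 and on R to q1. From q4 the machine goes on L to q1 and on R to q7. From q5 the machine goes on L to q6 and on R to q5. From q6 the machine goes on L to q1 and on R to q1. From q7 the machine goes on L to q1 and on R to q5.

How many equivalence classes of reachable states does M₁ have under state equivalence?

3

Reachable states from the start: {q0,q1,q3,q5,q6,q7}. Unreachable: {q2,q4} — drop them.
P0 = {q1,q7} | {q0,q3,q5,q6}.
Split {q0,q3,q5,q6} by δ(·,L) → {q0,q5} and {q3,q6}.
No further refinement is possible. Final partition (3 blocks): {q1,q7} | {q0,q5} | {q3,q6}.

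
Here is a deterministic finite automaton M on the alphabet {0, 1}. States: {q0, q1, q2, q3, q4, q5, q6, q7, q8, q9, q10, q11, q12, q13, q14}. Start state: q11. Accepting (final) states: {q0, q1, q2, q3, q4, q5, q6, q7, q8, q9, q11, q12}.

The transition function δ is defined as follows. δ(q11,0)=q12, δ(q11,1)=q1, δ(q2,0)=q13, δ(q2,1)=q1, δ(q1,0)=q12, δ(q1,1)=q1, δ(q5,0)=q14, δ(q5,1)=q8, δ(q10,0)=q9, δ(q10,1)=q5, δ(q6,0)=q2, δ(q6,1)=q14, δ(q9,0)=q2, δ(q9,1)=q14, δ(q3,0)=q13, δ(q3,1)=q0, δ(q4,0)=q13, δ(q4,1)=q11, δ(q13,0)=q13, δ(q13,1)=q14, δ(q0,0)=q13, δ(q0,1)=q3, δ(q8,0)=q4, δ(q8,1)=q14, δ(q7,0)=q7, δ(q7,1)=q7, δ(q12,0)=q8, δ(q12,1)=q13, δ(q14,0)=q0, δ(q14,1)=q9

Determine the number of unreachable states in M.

4

BFS from q11 reaches {q0, q1, q2, q3, q4, q8, q9, q11, q12, q13, q14}; the 4 state(s) q5, q6, q7, q10 are never visited.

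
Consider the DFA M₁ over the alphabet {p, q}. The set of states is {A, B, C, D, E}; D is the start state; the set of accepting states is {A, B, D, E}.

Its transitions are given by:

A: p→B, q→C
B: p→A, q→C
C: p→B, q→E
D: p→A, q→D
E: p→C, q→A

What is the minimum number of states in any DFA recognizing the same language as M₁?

4

Every state is reachable, so we keep all 5.
P0 = {A,B,D,E} | {C}.
Refine {A,B,D,E} on symbol p: members go to different blocks, giving {A,B,D} and {E}.
On input q, block {A,B,D} splits into {A,B} and {D}.
No further refinement is possible. Final partition (4 blocks): {A,B} | {C} | {E} | {D}.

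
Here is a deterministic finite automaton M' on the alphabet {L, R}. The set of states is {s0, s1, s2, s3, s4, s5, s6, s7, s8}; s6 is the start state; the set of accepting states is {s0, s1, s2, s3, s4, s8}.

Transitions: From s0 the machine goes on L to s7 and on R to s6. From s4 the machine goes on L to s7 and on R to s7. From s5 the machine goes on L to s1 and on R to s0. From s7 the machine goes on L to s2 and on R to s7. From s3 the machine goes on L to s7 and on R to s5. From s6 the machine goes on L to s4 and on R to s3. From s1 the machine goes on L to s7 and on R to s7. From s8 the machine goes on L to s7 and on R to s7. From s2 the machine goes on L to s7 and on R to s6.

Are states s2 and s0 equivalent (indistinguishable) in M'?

Reachable states from the start: {s0,s1,s2,s3,s4,s5,s6,s7}. Unreachable: {s8} — drop them.
Initial partition by acceptance: {s0,s1,s2,s3,s4} | {s5,s6,s7}.
On input R, block {s5,s6,s7} splits into {s5,s6} and {s7}.
On input R, block {s0,s1,s2,s3,s4} splits into {s0,s2,s3} and {s1,s4}.
The partition is now stable with 4 blocks: {s0,s2,s3} | {s5,s6} | {s7} | {s1,s4}.
s2 and s0 lie in the same block of the stable partition, so they are equivalent — no string distinguishes them.

Yes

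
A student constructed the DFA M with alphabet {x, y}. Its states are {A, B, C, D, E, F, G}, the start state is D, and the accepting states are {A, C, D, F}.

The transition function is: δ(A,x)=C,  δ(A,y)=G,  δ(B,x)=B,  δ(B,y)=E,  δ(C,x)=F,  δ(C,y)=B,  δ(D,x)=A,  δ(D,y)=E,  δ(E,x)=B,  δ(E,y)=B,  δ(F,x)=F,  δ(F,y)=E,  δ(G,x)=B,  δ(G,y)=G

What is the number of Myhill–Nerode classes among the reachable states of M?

2

P0 = {A,C,D,F} | {B,E,G}.
The partition is now stable with 2 blocks: {A,C,D,F} | {B,E,G}.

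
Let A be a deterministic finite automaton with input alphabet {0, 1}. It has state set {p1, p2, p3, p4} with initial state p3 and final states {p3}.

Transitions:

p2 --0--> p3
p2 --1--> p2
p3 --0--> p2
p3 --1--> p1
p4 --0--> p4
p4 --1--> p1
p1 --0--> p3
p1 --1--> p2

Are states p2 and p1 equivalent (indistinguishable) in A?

Yes

Reachable states from the start: {p1,p2,p3}. Unreachable: {p4} — drop them.
Initial partition by acceptance: {p3} | {p1,p2}.
No further refinement is possible. Final partition (2 blocks): {p3} | {p1,p2}.
p2 and p1 lie in the same block of the stable partition, so they are equivalent — no string distinguishes them.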